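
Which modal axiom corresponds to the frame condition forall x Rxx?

This is reflexivity; the standard corresponding axiom is T: □ψ → ψ.

□ψ → ψ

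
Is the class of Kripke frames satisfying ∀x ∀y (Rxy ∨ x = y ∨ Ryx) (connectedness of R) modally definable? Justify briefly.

Any modally definable frame class is closed under disjoint unions.
Take 4 disjoint single-world reflexive frames: each is trivially connected, but their disjoint union has 4 worlds with no edge between distinct components, so it is not connected.
So no modal formula (or set of formulas) defines exactly the connected frames.

No — not modally definable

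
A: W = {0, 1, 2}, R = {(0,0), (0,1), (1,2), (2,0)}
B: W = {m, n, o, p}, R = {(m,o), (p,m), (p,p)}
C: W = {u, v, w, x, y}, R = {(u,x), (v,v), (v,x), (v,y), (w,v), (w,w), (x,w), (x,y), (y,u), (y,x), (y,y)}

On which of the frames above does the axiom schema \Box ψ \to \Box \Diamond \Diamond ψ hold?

This is the axiom for a generalized confluence (Geach) condition; its first-order frame correspondent is \forall x \forall z (xRz \to \exists w (xRw \wedge z R^2 w)).
A: fails — 1R2 but no w with 1Rw and 2R²w.
B: fails — mRo but no w with mRw and oR²w.
C: ✓.
Valid on: C.

C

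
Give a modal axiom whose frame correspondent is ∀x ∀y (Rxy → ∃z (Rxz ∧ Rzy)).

This is density; the standard corresponding axiom is C4: □□r → □r.
Suppose □□r→□r is valid. Take Rxy and set V(r)={w : xR²w}. Then □□r at x, so □r at x, so r at y, i.e. ∃z(Rxz∧Rzy).

□□r → □r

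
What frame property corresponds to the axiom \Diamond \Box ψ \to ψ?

Symmetry

This schema is equivalent to the B axiom ψ → □◇ψ.
It corresponds to symmetry: \forall x \forall y (Rxy \to Ryx).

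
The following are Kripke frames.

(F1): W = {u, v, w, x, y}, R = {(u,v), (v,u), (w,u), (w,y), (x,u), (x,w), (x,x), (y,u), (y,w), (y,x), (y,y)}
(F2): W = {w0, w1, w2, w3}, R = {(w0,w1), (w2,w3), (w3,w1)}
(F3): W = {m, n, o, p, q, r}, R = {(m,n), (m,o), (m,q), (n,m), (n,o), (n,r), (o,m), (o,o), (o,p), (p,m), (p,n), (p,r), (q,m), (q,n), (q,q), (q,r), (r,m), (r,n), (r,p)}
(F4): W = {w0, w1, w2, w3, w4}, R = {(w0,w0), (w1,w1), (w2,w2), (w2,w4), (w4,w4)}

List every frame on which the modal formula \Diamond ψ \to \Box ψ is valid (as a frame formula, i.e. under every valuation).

Frame correspondent (Sahlqvist): \forall x \forall y \forall z (Rxy \wedge Rxz \to y = z) — i.e. partial functionality.
(F1): fails — w sees both u and y.
(F2): ✓.
(F3): fails — m sees both n and o.
(F4): fails — w2 sees both w2 and w4.
Valid on: (F2).

(F2)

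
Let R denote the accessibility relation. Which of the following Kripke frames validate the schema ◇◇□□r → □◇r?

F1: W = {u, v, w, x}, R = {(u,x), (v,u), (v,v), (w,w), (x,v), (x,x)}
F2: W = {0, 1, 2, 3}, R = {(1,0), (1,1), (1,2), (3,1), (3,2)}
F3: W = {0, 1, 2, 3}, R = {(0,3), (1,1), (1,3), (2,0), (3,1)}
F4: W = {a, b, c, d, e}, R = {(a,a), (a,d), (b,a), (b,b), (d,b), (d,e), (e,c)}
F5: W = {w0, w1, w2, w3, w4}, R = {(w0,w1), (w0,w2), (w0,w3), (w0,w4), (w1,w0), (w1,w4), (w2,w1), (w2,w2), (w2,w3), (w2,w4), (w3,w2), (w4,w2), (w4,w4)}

F1, F3, F5

This is the axiom for a generalized confluence (Geach) condition; its first-order frame correspondent is ∀x ∀y ∀z ((xR²y ∧ xRz) → ∃w (yR²w ∧ zRw)).
F1: holds.
F2: fails — 1R²0, 1R0 but no w with 0R²w and 0Rw.
F3: holds.
F4: fails — aR²e, aRa but no w with eR²w and aRw.
F5: holds.
Valid on: F1, F3, F5.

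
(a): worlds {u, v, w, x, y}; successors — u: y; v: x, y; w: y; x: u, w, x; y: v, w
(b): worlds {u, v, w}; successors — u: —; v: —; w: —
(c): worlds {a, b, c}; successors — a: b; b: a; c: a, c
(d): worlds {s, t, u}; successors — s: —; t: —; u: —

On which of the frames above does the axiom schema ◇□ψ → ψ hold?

The schema corresponds to symmetry: ∀x ∀y (Rxy → Ryx).
(a): fails — Rxw but not Rwx.
(b): holds.
(c): fails — Rca but not Rac.
(d): holds.
Valid on: (b), (d).

(b), (d)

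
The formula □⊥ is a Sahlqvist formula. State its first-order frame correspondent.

This is the Ver axiom.
Its frame correspondent is emptiness of R — ∀x ∀y ¬Rxy.

Emptiness of R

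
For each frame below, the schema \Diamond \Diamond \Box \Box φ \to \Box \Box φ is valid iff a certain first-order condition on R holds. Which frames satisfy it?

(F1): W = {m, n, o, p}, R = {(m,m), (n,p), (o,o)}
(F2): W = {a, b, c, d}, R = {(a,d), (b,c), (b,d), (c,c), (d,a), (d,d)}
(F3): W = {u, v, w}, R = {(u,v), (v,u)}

The schema corresponds to a generalized confluence (Geach) condition: \forall x \forall y \forall z ((x R^2 y \wedge x R^2 z) \to \exists w (y R^2 w \wedge z = w)).
(F1): holds.
(F2): fails — bR²a, bR²c but no w with aR²w and c=w.
(F3): holds.
Valid on: (F1), (F3).

(F1), (F3)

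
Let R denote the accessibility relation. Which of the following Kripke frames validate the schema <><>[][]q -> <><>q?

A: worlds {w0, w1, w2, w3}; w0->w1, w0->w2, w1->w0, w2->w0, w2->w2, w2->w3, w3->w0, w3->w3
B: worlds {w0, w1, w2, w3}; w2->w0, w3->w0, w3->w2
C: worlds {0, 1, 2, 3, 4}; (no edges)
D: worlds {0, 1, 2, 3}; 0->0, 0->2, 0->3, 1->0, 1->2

A, C

Frame correspondent (Sahlqvist): forall x forall y (x R^2 y -> exists w (y R^2 w & x R^2 w)) — i.e. a generalized confluence (Geach) condition.
A: condition met.
B: fails — w3R²w0 but no w with w0R²w and w3R²w.
C: condition met.
D: fails — 0R²2 but no w with 2R²w and 0R²w.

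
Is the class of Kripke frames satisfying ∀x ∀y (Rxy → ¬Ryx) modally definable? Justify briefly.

Modal frame validity is preserved under surjective bounded morphisms.
The 5-cycle (worlds a,b,c,d,e with a→b→c→d→e→a) is asymmetric. Mapping every world to a single reflexive point • is a surjective bounded morphism, and the reflexive point is not asymmetric (R•• but asymmetry requires ¬R••).
So no modal formula (or set of formulas) defines exactly the asymmetric frames.

No — not modally definable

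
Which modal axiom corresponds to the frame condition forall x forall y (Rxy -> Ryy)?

The condition is shift-reflexivity. The T□ schema □(□ψ → ψ) defines it.

□(□ψ → ψ)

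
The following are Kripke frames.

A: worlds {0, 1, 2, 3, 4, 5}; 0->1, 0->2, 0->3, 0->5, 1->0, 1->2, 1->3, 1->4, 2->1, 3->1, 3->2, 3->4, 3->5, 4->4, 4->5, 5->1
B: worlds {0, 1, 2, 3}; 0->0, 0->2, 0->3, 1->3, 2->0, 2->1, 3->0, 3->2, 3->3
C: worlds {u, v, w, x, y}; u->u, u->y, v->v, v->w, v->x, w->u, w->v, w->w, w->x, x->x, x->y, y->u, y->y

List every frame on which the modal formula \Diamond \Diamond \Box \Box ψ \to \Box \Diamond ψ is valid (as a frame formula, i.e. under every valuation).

This is the axiom for a generalized confluence (Geach) condition; its first-order frame correspondent is \forall x \forall y \forall z ((x R^2 y \wedge xRz) \to \exists w (y R^2 w \wedge zRw)).
A: fails — 0R²2, 0R2 but no w with 2R²w and 2Rw.
B: satisfies the condition.
C: fails — vR²u, vRv but no t with uR²t and vRt.
Valid on: B.

B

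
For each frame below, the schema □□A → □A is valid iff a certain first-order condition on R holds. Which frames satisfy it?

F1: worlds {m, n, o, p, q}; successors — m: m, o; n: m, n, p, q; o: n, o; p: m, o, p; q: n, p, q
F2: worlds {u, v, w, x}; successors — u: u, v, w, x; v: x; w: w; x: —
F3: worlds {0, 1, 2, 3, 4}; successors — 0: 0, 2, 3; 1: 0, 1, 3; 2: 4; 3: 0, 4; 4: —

This is the axiom for density; its first-order frame correspondent is ∀x ∀y (Rxy → ∃z (Rxz ∧ Rzy)).
F1: satisfies the condition.
F2: fails — Rvx but no z with Rvz and Rzx.
F3: fails — R34 but no z with R3z and Rz4.

F1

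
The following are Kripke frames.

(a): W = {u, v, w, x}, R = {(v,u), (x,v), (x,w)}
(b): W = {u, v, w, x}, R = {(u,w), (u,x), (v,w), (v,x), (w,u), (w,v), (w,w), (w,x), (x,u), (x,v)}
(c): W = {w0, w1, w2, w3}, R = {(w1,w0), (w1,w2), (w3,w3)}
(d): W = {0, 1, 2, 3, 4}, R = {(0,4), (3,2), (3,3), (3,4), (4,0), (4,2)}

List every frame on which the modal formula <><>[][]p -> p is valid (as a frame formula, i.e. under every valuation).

Frame correspondent (Sahlqvist): forall x forall y (x R^2 y -> exists w (y R^2 w & x = w)) — i.e. a generalized confluence (Geach) condition.
(a): fails — xR²u but no t with uR²t and x=t.
(b): fails — uR²x but no t with xR²t and u=t.
(c): ✓.
(d): fails — 0R²2 but no w with 2R²w and 0=w.
Valid on: (c).

(c)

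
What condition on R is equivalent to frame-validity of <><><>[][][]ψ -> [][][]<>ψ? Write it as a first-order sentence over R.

This is a Sahlqvist (Geach-type) schema ◇^3□^3ψ → □^3◇^1ψ.
First-order correspondent: forall x forall y forall z ((x R^3 y & x R^3 z) -> exists w (y R^3 w & zRw)).

forall x forall y forall z ((x R^3 y & x R^3 z) -> exists w (y R^3 w & zRw))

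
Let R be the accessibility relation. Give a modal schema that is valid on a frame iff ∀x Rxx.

This is reflexivity; the standard corresponding axiom is T: □r → r.

□r → r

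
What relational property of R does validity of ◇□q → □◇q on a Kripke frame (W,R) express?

Convergence

Suppose ◇□q→□◇q is valid. Take Rxy, Rxz and set V(q)={w : Ryw}. Then □q at y so ◇□q at x, so □◇q at x, so ◇q at z, giving w with Rzw and Ryw.
The converse is a direct semantic check.
Frame condition: ∀x ∀y ∀z (Rxy ∧ Rxz → ∃w (Ryw ∧ Rzw)).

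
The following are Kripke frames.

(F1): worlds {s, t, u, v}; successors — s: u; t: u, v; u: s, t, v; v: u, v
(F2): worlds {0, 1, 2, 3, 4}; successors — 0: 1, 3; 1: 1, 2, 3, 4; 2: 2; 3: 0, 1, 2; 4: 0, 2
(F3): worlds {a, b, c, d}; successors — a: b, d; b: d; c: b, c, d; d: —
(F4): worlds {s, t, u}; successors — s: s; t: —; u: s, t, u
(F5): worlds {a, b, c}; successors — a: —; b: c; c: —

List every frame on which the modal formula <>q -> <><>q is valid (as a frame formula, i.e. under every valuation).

(F4)

This is the axiom for a generalized confluence (Geach) condition; its first-order frame correspondent is forall x forall y (xRy -> exists w (y = w & x R^2 w)).
(F1): fails — sRu but no w with u=w and sR²w.
(F2): fails — 3R0 but no w with 0=w and 3R²w.
(F3): fails — aRb but no w with b=w and aR²w.
(F4): condition met.
(F5): fails — bRc but no w with c=w and bR²w.
Valid on: (F4).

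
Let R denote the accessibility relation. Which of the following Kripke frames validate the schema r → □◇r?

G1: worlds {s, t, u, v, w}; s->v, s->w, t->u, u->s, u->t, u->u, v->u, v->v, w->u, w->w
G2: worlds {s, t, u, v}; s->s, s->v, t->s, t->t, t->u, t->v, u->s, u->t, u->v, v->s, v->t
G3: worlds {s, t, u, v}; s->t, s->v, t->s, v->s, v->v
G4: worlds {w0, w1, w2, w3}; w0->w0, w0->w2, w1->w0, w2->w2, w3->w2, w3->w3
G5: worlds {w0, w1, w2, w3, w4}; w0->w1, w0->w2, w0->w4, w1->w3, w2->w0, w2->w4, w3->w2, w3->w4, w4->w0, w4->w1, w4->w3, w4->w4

G3

This is the axiom for symmetry; its first-order frame correspondent is ∀x ∀y (Rxy → Ryx).
G1: fails — Rwu but not Ruw.
G2: fails — Ruv but not Rvu.
G3: condition met.
G4: fails — Rw1w0 but not Rw0w1.
G5: fails — Rw2w4 but not Rw4w2.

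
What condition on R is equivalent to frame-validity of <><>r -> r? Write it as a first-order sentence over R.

forall x forall y (x R^2 y -> exists w (y = w & x = w))

This is a Sahlqvist (Geach-type) schema ◇^2□^0r → □^0◇^0r.
Minimal-valuation argument: fix x; take any y with xR^2y and any z with xR^0z. Set V(r) to the set of worlds R-reachable from y in exactly 0 steps. Then □^0r holds at y, so the antecedent holds at x; validity forces ◇^0r at z, giving a w with zR^0w and yR^0w.
First-order correspondent: forall x forall y (x R^2 y -> exists w (y = w & x = w)).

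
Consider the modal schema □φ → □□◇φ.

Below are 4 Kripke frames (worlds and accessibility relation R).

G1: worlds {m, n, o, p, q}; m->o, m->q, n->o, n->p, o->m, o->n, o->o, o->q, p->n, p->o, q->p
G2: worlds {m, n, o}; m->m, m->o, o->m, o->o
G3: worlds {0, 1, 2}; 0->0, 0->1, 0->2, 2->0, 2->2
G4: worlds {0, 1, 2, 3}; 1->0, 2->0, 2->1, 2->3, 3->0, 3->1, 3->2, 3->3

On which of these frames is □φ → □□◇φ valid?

G2

The schema corresponds to a generalized confluence (Geach) condition: ∀x ∀z (xR²z → ∃w (xRw ∧ zRw)).
G1: fails — mR²q but no w with mRw and qRw.
G2: ✓.
G3: fails — 0R²1 but no w with 0Rw and 1Rw.
G4: fails — 2R²0 but no w with 2Rw and 0Rw.
Valid on: G2.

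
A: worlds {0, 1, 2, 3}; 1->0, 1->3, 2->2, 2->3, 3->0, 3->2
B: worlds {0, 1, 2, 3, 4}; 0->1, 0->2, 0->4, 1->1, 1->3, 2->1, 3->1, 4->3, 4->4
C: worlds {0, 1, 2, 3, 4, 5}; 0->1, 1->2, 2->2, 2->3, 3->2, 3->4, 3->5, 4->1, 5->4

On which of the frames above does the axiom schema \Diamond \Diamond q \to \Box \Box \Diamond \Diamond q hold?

The schema corresponds to a generalized confluence (Geach) condition: \forall x \forall y \forall z ((x R^2 y \wedge x R^2 z) \to \exists w (y = w \wedge z R^2 w)).
A: fails — 1R²0, 1R²0 but no w with 0=w and 0R²w.
B: fails — 0R²4, 0R²1 but no w with 4=w and 1R²w.
C: fails — 2R²2, 2R²5 but no w with 2=w and 5R²w.

none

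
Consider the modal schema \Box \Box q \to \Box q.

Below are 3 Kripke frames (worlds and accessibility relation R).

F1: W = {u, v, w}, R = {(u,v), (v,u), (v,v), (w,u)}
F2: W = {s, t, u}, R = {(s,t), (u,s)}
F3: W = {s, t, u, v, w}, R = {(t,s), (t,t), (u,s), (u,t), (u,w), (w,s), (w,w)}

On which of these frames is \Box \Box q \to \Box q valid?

The schema corresponds to density: \forall x \forall y (Rxy \to \exists z (Rxz \wedge Rzy)).
F1: fails — Rwu but no z with Rwz and Rzu.
F2: fails — Rus but no z with Ruz and Rzs.
F3: holds.
Valid on: F3.

F3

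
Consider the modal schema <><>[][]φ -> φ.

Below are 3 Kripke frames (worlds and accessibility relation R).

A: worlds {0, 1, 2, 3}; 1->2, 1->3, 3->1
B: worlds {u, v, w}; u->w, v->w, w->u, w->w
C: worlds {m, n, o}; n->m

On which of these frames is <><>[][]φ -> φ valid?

C

The schema corresponds to a generalized confluence (Geach) condition: forall x forall y (x R^2 y -> exists w (y R^2 w & x = w)).
A: fails — 3R²2 but no w with 2R²w and 3=w.
B: fails — vR²u but no t with uR²t and v=t.
C: ✓.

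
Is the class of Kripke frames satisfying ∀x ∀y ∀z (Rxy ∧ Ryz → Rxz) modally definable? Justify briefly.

Yes — defined by □p → □□p

This is a Sahlqvist condition; the 4 axiom □p → □□p defines it.
Suppose □p→□□p is valid. Take Rxy, Ryz and set V(p)={w : Rxw}. Then □p at x, so □□p at x, so □p at y, so p at z, i.e. Rxz.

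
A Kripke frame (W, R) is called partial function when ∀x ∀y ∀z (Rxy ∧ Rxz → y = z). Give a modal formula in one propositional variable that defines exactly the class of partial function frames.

A defining formula is ◇s → □s (the CD axiom).
Suppose ◇s→□s is valid. Take Rxy, Rxz and set V(s)={y}. Then ◇s at x, so □s at x, so s at z, i.e. z=y.

◇s → □s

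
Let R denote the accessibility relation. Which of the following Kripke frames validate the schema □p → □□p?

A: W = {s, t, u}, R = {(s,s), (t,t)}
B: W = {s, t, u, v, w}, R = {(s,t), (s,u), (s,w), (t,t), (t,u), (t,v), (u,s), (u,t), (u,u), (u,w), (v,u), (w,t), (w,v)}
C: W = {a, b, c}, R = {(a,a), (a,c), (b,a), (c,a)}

Frame correspondent (Sahlqvist): ∀x ∀y ∀z (Rxy ∧ Ryz → Rxz) — i.e. transitivity.
A: satisfies the condition.
B: fails — Rwt and Rtu but not Rwu.
C: fails — Rca and Rac but not Rcc.

A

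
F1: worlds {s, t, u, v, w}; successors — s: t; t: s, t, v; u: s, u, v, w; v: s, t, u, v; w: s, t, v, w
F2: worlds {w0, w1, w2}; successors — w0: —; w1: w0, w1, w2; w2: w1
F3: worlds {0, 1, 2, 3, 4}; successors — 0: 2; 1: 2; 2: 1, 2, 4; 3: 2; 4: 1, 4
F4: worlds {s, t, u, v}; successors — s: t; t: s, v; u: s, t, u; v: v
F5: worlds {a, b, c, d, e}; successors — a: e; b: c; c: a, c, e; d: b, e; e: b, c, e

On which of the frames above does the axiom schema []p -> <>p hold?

This is the axiom for seriality; its first-order frame correspondent is forall x exists y Rxy.
F1: ✓.
F2: fails — world w0 has no successor.
F3: ✓.
F4: ✓.
F5: ✓.
Valid on: F1, F3, F4, F5.

F1, F3, F4, F5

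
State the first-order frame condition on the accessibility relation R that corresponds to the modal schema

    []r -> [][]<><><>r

forall x forall z (x R^2 z -> exists w (xRw & z R^3 w))

This is a Sahlqvist (Geach-type) schema ◇^0□^1r → □^2◇^3r.
First-order correspondent: forall x forall z (x R^2 z -> exists w (xRw & z R^3 w)).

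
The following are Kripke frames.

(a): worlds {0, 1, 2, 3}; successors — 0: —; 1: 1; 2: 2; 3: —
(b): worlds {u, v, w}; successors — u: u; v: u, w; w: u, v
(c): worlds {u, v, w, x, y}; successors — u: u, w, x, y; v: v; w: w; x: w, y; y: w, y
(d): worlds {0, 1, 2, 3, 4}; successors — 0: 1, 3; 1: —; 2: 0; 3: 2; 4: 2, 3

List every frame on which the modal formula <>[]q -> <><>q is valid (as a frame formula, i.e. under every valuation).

This is the axiom for a generalized confluence (Geach) condition; its first-order frame correspondent is forall x forall y (xRy -> exists w (yRw & x R^2 w)).
(a): holds.
(b): holds.
(c): holds.
(d): fails — 0R1 but no w with 1Rw and 0R²w.

(a), (b), (c)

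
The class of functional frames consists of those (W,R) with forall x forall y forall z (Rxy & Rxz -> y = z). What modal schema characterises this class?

A defining formula is ◇s → □s (the CD axiom).
Suppose ◇s→□s is valid. Take Rxy, Rxz and set V(s)={y}. Then ◇s at x, so □s at x, so s at z, i.e. z=y.

◇s → □s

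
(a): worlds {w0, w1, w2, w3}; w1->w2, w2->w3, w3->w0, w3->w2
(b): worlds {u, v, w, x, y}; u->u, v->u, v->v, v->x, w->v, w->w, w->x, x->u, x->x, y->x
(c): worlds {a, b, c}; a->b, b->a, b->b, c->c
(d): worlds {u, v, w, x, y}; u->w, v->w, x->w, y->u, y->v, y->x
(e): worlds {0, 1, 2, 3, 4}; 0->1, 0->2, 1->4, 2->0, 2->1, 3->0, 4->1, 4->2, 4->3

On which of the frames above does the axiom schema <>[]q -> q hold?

(c)

This is the axiom for symmetry; its first-order frame correspondent is forall x forall y (Rxy -> Ryx).
(a): fails — Rw1w2 but not Rw2w1.
(b): fails — Ryx but not Rxy.
(c): ✓.
(d): fails — Rxw but not Rwx.
(e): fails — R43 but not R34.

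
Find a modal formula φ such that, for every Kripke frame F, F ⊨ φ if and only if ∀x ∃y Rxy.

The condition is seriality. The D schema □ψ → ◇ψ defines it.
Suppose □ψ→◇ψ is valid. At any x set V(ψ)=W. Then □ψ at x, so ◇ψ at x, so x has a successor.

□ψ → ◇ψ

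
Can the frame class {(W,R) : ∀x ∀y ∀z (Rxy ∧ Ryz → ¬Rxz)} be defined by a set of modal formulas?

No

Modal frame validity is preserved under surjective bounded morphisms.
The 3-cycle (worlds a,b,c with a→b→c→a) is intransitive. Mapping every world to a single reflexive point • is a surjective bounded morphism; the reflexive point is not intransitive (R••∧R•• but R••).
So no modal formula (or set of formulas) defines exactly the intransitive frames.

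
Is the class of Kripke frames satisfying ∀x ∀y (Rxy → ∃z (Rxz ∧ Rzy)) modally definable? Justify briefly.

Definable; □□p → □p defines it

This is a Sahlqvist condition; the C4 axiom □□p → □p defines it.
Suppose □□p→□p is valid. Take Rxy and set V(p)={w : xR²w}. Then □□p at x, so □p at x, so p at y, i.e. ∃z(Rxz∧Rzy).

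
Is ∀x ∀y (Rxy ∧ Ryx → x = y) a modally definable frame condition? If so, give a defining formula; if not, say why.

No

Modal frame validity is preserved under surjective bounded morphisms.
The 4-cycle (worlds w0,w1,w2,w3 with w0→w1→w2→w3→w0) is antisymmetric. Sending even-indexed worlds to • and odd-indexed worlds to ∘ is a surjective bounded morphism onto the two-world frame with •↔∘, which is not antisymmetric.
So the class is not modally definable.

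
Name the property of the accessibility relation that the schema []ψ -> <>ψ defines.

Suppose □ψ→◇ψ is valid. At any x set V(ψ)=W. Then □ψ at x, so ◇ψ at x, so x has a successor.
The converse is a direct semantic check.
So the correspondent is seriality.

seriality: forall x exists y Rxy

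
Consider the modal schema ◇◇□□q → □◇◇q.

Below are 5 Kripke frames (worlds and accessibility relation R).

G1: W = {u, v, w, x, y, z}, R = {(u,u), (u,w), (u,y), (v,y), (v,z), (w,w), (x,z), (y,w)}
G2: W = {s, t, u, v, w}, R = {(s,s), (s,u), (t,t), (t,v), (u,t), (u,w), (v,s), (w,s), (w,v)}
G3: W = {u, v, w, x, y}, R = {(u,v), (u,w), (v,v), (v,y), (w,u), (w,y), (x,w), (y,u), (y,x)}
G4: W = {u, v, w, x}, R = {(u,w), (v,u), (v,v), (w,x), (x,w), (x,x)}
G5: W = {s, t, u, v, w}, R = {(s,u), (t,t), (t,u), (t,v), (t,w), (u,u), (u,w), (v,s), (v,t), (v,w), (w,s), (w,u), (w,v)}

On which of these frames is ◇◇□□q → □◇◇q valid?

G2, G5

This is the axiom for a generalized confluence (Geach) condition; its first-order frame correspondent is ∀x ∀y ∀z ((xR²y ∧ xRz) → ∃w (yR²w ∧ zR²w)).
G1: fails — vR²w, vRz but no t with wR²t and zR²t.
G2: holds.
G3: fails — vR²x, vRy but no t with xR²t and yR²t.
G4: fails — vR²u, vRv but no t with uR²t and vR²t.
G5: holds.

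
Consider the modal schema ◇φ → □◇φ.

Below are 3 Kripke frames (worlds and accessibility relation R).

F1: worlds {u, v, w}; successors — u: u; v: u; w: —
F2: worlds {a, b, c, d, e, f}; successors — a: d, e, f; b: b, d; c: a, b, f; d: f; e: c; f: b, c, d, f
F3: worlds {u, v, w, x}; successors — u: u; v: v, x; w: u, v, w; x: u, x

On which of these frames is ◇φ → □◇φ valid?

F1

Frame correspondent (Sahlqvist): ∀x ∀y ∀z (Rxy ∧ Rxz → Ryz) — i.e. the Euclidean property.
F1: satisfies the condition.
F2: fails — Rae and Rae but not Ree.
F3: fails — Rvx and Rvv but not Rxv.
Valid on: F1.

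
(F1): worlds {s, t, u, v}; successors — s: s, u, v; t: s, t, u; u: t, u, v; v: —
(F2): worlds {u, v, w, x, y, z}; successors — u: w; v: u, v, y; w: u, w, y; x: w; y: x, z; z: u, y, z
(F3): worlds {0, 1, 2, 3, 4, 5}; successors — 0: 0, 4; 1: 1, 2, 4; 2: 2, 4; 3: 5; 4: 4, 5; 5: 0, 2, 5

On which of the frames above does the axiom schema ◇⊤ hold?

(F2), (F3)

The schema corresponds to seriality: ∀x ∃y Rxy.
(F1): fails — world v has no successor.
(F2): holds.
(F3): holds.
Valid on: (F2), (F3).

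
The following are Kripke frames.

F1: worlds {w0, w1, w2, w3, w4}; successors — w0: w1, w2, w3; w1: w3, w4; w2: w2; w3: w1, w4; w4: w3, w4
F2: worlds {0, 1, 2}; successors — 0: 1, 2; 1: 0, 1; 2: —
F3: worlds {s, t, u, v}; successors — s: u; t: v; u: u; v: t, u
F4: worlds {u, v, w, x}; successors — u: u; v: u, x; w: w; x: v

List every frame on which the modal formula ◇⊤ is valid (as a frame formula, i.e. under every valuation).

The schema corresponds to seriality: ∀x ∃y Rxy.
F1: ✓.
F2: fails — world 2 has no successor.
F3: ✓.
F4: ✓.
Valid on: F1, F3, F4.

F1, F3, F4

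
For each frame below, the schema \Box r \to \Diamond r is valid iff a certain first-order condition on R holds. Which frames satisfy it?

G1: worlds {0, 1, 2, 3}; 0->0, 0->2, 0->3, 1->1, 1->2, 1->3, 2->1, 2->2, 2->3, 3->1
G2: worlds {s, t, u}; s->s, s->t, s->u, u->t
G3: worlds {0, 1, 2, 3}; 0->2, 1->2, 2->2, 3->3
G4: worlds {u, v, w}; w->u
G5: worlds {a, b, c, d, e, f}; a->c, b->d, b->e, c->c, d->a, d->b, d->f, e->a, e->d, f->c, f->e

This is the axiom for seriality; its first-order frame correspondent is \forall x \exists y Rxy.
G1: satisfies the condition.
G2: fails — world t has no successor.
G3: satisfies the condition.
G4: fails — world u has no successor.
G5: satisfies the condition.
Valid on: G1, G3, G5.

G1, G3, G5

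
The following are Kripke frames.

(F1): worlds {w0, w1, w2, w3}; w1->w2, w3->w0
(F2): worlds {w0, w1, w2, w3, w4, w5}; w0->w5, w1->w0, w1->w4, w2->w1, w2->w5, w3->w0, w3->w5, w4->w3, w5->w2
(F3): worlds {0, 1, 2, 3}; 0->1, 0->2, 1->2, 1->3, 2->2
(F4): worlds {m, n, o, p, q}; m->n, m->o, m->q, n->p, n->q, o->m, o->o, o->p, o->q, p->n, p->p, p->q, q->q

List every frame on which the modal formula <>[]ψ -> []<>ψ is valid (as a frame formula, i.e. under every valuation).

The schema corresponds to convergence: forall x forall y forall z (Rxy & Rxz -> exists w (Ryw & Rzw)).
(F1): fails — Rw1w2 and Rw1w2 but w2 and w2 have no common successor.
(F2): fails — Rw1w0 and Rw1w4 but w0 and w4 have no common successor.
(F3): fails — R12 and R13 but 2 and 3 have no common successor.
(F4): satisfies the condition.
Valid on: (F4).

(F4)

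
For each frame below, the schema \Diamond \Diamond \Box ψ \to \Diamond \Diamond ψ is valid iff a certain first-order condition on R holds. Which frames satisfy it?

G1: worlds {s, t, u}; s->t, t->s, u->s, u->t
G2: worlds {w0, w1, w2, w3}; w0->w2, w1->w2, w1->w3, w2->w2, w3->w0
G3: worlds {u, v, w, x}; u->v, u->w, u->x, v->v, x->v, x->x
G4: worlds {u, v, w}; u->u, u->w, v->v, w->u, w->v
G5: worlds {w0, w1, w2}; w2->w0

This is the axiom for a generalized confluence (Geach) condition; its first-order frame correspondent is \forall x \forall y (x R^2 y \to \exists w (yRw \wedge x R^2 w)).
G1: fails — sR²s but no w with sRw and sR²w.
G2: satisfies the condition.
G3: satisfies the condition.
G4: satisfies the condition.
G5: satisfies the condition.

G2, G3, G4, G5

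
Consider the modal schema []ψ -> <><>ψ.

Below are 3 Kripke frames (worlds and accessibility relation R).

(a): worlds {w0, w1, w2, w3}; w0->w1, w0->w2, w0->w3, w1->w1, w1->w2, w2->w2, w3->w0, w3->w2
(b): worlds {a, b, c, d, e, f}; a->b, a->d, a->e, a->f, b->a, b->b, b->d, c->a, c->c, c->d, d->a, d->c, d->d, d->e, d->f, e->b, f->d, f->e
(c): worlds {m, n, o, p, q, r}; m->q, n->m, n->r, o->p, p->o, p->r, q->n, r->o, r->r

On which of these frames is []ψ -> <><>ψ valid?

(a), (b)

The schema corresponds to a generalized confluence (Geach) condition: forall x exists w (xRw & x R^2 w).
(a): holds.
(b): holds.
(c): fails — at m but no w with mRw and mR²w.
Valid on: (a), (b).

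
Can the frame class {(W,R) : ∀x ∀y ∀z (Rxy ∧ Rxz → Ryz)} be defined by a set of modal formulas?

Yes: it is the Euclidean property, defined by the 5 schema ◇q → □◇q.
Suppose ◇q→□◇q is valid. Take Rxy, Rxz and set V(q)={y}. Then ◇q at x, so □◇q at x, so ◇q at z, so some w with Rzw has q; w=y, i.e. Rzy. By symmetry of the argument, Ryz.

Definable; ◇q → □◇q defines it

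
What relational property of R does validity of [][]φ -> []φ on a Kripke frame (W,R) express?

This schema is the C4 axiom.
It corresponds to density: forall x forall y (Rxy -> exists z (Rxz & Rzy)).

Density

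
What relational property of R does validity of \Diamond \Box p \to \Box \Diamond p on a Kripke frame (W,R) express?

Suppose ◇□p→□◇p is valid. Take Rxy, Rxz and set V(p)={w : Ryw}. Then □p at y so ◇□p at x, so □◇p at x, so ◇p at z, giving w with Rzw and Ryw.

convergence: \forall x \forall y \forall z (Rxy \wedge Rxz \to \exists w (Ryw \wedge Rzw))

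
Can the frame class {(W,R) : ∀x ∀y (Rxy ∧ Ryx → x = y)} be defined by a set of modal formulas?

Any modally definable frame class is closed under surjective bounded morphisms.
The 8-cycle (worlds a,b,c,d,e,f,g,h with a→b→c→d→e→f→g→h→a) is antisymmetric. Sending even-indexed worlds to s and odd-indexed worlds to t is a surjective bounded morphism onto the two-world frame with s↔t, which is not antisymmetric.
So no modal formula (or set of formulas) defines exactly the antisymmetric frames.

Not definable by any modal formula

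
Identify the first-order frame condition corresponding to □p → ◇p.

Seriality

Suppose □p→◇p is valid. At any x set V(p)=W. Then □p at x, so ◇p at x, so x has a successor.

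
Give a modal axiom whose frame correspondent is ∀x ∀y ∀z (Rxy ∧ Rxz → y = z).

A defining formula is ◇ψ → □ψ (the CD axiom).
Suppose ◇ψ→□ψ is valid. Take Rxy, Rxz and set V(ψ)={y}. Then ◇ψ at x, so □ψ at x, so ψ at z, i.e. z=y.

◇ψ → □ψ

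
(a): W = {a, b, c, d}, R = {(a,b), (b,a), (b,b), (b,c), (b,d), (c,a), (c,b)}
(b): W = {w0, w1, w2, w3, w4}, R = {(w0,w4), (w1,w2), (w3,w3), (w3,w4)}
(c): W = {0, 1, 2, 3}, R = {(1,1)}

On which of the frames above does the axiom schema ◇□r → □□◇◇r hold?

(c)

This is the axiom for a generalized confluence (Geach) condition; its first-order frame correspondent is ∀x ∀y ∀z ((xRy ∧ xR²z) → ∃w (yRw ∧ zR²w)).
(a): fails — aRb, aR²d but no w with bRw and dR²w.
(b): fails — w3Rw3, w3R²w4 but no w with w3Rw and w4R²w.
(c): satisfies the condition.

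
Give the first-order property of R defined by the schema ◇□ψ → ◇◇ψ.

This is a Sahlqvist (Geach-type) schema ◇^1□^1ψ → □^0◇^2ψ.
Minimal-valuation argument: fix x; take any y with xR^1y and any z with xR^0z. Set V(ψ) to the set of worlds R-reachable from y in exactly 1 step. Then □^1ψ holds at y, so the antecedent holds at x; validity forces ◇^2ψ at z, giving a w with zR^2w and yR^1w.
First-order correspondent: ∀x ∀y (xRy → ∃w (yRw ∧ xR²w)).

∀x ∀y (xRy → ∃w (yRw ∧ xR²w))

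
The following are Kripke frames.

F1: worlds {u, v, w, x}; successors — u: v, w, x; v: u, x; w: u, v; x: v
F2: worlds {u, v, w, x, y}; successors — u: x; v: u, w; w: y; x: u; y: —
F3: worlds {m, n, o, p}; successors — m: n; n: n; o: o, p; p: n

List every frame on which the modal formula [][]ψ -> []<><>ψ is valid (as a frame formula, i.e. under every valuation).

F1, F3

This is the axiom for a generalized confluence (Geach) condition; its first-order frame correspondent is forall x forall z (xRz -> exists w (x R^2 w & z R^2 w)).
F1: ✓.
F2: fails — uRx but no t with uR²t and xR²t.
F3: ✓.
Valid on: F1, F3.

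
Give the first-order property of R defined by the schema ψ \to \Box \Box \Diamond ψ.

This is a Sahlqvist (Geach-type) schema ◇^0□^0ψ → □^2◇^1ψ.
Minimal-valuation argument: fix x; take any y with xR^0y and any z with xR^2z. Set V(ψ) to the set of worlds R-reachable from y in exactly 0 steps. Then □^0ψ holds at y, so the antecedent holds at x; validity forces ◇^1ψ at z, giving a w with zR^1w and yR^0w.
First-order correspondent: \forall x \forall z (x R^2 z \to \exists w (x = w \wedge zRw)).

\forall x \forall z (x R^2 z \to \exists w (x = w \wedge zRw))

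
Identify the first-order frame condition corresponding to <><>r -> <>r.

This is a form of the 4 axiom.
It corresponds to transitivity: forall x forall y forall z (Rxy & Ryz -> Rxz).

transitivity: forall x forall y forall z (Rxy & Ryz -> Rxz)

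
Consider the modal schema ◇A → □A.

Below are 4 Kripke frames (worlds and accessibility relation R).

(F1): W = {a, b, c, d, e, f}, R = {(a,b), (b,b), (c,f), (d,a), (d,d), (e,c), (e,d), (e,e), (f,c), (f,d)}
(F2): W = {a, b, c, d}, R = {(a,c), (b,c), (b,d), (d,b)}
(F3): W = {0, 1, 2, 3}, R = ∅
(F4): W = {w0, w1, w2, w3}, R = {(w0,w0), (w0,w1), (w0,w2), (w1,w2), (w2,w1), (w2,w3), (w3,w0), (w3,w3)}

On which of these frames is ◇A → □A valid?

The schema corresponds to partial functionality: ∀x ∀y ∀z (Rxy ∧ Rxz → y = z).
(F1): fails — d sees both a and d.
(F2): fails — b sees both c and d.
(F3): holds.
(F4): fails — w0 sees both w0 and w1.

(F3)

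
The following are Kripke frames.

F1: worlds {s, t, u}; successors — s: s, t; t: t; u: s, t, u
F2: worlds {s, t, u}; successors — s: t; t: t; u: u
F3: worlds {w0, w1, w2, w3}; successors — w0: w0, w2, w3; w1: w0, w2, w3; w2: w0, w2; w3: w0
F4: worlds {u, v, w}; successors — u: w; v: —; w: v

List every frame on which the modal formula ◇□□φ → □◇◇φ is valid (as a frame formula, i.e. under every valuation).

This is the axiom for a generalized confluence (Geach) condition; its first-order frame correspondent is ∀x ∀y ∀z ((xRy ∧ xRz) → ∃w (yR²w ∧ zR²w)).
F1: satisfies the condition.
F2: satisfies the condition.
F3: satisfies the condition.
F4: fails — uRw, uRw but no t with wR²t and wR²t.

F1, F2, F3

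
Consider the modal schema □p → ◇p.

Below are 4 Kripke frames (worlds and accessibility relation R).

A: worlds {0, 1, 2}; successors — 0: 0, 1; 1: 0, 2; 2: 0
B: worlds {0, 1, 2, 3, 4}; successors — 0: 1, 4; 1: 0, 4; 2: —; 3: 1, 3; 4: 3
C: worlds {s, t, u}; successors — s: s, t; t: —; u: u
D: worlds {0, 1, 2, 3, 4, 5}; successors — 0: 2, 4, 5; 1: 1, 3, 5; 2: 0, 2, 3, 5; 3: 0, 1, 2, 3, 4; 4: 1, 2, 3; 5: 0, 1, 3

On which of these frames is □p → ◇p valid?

A, D

The schema corresponds to seriality: ∀x ∃y Rxy.
A: ✓.
B: fails — world 2 has no successor.
C: fails — world t has no successor.
D: ✓.
Valid on: A, D.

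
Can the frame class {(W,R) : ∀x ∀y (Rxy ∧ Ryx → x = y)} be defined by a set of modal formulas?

If a class were modally definable it would be closed under surjective bounded morphisms (Goldblatt–Thomason).
The 8-cycle (worlds 0,1,2,3,4,5,6,7 with 0→1→2→3→4→5→6→7→0) is antisymmetric. Sending even-indexed worlds to • and odd-indexed worlds to ∘ is a surjective bounded morphism onto the two-world frame with •↔∘, which is not antisymmetric.
So the class is not modally definable.

Not modally definable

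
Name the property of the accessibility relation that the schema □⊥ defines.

□⊥ is valid iff no world has any successor (otherwise □⊥ fails at any world with one).

emptiness of R: ∀x ∀y ¬Rxy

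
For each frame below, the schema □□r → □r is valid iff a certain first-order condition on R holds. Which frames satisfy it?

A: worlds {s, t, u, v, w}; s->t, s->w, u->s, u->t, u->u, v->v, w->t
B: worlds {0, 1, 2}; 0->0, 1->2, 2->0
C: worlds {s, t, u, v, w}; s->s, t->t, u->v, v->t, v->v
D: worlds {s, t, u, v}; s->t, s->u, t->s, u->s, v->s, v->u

C

The schema corresponds to density: ∀x ∀y (Rxy → ∃z (Rxz ∧ Rzy)).
A: fails — Rwt but no z with Rwz and Rzt.
B: fails — R12 but no z with R1z and Rz2.
C: satisfies the condition.
D: fails — Rus but no z with Ruz and Rzs.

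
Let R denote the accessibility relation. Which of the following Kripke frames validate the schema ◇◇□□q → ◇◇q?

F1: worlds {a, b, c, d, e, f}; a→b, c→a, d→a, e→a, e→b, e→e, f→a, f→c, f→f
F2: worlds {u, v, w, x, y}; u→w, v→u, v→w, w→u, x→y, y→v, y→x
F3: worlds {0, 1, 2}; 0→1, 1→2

none

Frame correspondent (Sahlqvist): ∀x ∀y (xR²y → ∃w (yR²w ∧ xR²w)) — i.e. a generalized confluence (Geach) condition.
F1: fails — cR²b but no w with bR²w and cR²w.
F2: fails — xR²v but no t with vR²t and xR²t.
F3: fails — 0R²2 but no w with 2R²w and 0R²w.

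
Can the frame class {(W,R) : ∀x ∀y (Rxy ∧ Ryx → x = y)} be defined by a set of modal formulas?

Not definable by any modal formula

If a class were modally definable it would be closed under surjective bounded morphisms (Goldblatt–Thomason).
The 6-cycle (worlds w0,w1,w2,w3,w4,w5 with w0→w1→w2→w3→w4→w5→w0) is antisymmetric. Sending even-indexed worlds to s and odd-indexed worlds to t is a surjective bounded morphism onto the two-world frame with s↔t, which is not antisymmetric.
So no modal formula (or set of formulas) defines exactly the antisymmetric frames.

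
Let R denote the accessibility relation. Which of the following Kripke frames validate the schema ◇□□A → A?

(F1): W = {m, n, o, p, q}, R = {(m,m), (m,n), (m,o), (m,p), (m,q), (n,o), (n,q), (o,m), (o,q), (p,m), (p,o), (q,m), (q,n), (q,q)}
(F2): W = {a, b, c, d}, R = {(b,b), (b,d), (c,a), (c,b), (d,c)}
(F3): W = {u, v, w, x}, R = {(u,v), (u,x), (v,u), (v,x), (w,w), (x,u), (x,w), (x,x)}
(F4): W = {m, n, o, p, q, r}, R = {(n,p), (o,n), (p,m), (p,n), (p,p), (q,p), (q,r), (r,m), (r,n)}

Frame correspondent (Sahlqvist): ∀x ∀y (xRy → ∃w (yR²w ∧ x = w)) — i.e. a generalized confluence (Geach) condition.
(F1): holds.
(F2): fails — cRa but no w with aR²w and c=w.
(F3): fails — vRu but no t with uR²t and v=t.
(F4): fails — oRn but no w with nR²w and o=w.

(F1)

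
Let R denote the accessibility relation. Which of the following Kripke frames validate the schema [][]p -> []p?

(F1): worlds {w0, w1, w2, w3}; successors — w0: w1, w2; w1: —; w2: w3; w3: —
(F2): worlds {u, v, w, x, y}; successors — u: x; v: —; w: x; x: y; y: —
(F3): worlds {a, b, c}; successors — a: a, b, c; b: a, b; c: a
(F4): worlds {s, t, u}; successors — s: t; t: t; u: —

This is the axiom for density; its first-order frame correspondent is forall x forall y (Rxy -> exists z (Rxz & Rzy)).
(F1): fails — Rw0w1 but no z with Rw0z and Rzw1.
(F2): fails — Rxy but no z with Rxz and Rzy.
(F3): holds.
(F4): holds.
Valid on: (F3), (F4).

(F3), (F4)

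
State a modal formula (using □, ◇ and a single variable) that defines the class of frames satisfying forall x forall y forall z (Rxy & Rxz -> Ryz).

◇ψ → □◇ψ

This is the Euclidean property; the standard corresponding axiom is 5: ◇ψ → □◇ψ.
Suppose ◇ψ→□◇ψ is valid. Take Rxy, Rxz and set V(ψ)={y}. Then ◇ψ at x, so □◇ψ at x, so ◇ψ at z, so some w with Rzw has ψ; w=y, i.e. Rzy. By symmetry of the argument, Ryz.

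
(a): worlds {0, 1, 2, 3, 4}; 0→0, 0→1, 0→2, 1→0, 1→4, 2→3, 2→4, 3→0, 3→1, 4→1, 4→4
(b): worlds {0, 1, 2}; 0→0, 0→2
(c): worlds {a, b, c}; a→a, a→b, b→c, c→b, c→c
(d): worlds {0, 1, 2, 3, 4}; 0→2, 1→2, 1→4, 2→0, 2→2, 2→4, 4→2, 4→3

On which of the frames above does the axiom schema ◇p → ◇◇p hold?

Frame correspondent (Sahlqvist): ∀x ∀y (xRy → ∃w (y = w ∧ xR²w)) — i.e. a generalized confluence (Geach) condition.
(a): fails — 2R3 but no w with 3=w and 2R²w.
(b): condition met.
(c): condition met.
(d): fails — 4R3 but no w with 3=w and 4R²w.
Valid on: (b), (c).

(b), (c)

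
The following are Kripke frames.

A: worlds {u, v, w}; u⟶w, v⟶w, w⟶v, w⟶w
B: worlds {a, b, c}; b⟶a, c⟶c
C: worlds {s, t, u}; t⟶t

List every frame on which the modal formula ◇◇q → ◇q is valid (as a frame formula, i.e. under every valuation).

B, C

This is the axiom for transitivity; its first-order frame correspondent is ∀x ∀y ∀z (Rxy ∧ Ryz → Rxz).
A: fails — Ruw and Rwv but not Ruv.
B: holds.
C: holds.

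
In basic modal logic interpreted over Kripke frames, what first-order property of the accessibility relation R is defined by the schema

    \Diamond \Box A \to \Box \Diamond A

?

Convergence

Suppose ◇□A→□◇A is valid. Take Rxy, Rxz and set V(A)={w : Ryw}. Then □A at y so ◇□A at x, so □◇A at x, so ◇A at z, giving w with Rzw and Ryw.
Conversely, on a frame with convergence the schema holds at every world under every valuation.
Frame condition: \forall x \forall y \forall z (Rxy \wedge Rxz \to \exists w (Ryw \wedge Rzw)).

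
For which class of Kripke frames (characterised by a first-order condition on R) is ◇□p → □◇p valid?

This is the .2 axiom.
It corresponds to convergence: ∀x ∀y ∀z (Rxy ∧ Rxz → ∃w (Ryw ∧ Rzw)).

convergence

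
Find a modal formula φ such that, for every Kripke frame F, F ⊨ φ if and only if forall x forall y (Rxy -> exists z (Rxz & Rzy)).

The condition is density. The C4 schema □□q → □q defines it.
Suppose □□q→□q is valid. Take Rxy and set V(q)={w : xR²w}. Then □□q at x, so □q at x, so q at y, i.e. ∃z(Rxz∧Rzy).

□□q → □q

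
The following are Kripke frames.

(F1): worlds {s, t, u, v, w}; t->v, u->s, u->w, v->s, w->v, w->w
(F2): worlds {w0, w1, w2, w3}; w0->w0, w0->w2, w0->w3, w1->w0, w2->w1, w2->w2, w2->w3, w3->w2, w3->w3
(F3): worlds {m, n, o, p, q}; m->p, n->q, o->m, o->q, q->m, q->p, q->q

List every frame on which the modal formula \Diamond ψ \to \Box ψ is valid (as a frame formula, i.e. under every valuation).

none

The schema corresponds to partial functionality: \forall x \forall y \forall z (Rxy \wedge Rxz \to y = z).
(F1): fails — u sees both s and w.
(F2): fails — w0 sees both w0 and w2.
(F3): fails — o sees both m and q.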